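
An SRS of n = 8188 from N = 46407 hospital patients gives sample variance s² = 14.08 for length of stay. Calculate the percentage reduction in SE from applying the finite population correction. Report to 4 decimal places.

9.2497

f = n/N = 8188/46407 = 0.17643890.
SE_no-fpc = √(s²/n) = 0.041467935; SE_fpc = √((1−f)s²/n) = 0.037632262.
Ratio = √(1−f) = 0.90750267. Reduction = 100·(1 − 0.90750267) = 9.2497%.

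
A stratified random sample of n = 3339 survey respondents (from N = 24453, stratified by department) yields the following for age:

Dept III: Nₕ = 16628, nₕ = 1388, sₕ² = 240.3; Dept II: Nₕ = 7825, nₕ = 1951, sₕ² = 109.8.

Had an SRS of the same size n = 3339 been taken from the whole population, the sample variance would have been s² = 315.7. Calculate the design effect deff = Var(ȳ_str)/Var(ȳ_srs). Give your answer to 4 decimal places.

0.9517

Var(ȳ_str) = Σ Wₕ²(1−fₕ)sₕ²/nₕ with Wₕ = Nₕ/24453:
  Dept III: (16628/24453)²·(1−1388/16628)·240.3/1388 = 0.073371094
  Dept II: (7825/24453)²·(1−1951/7825)·109.8/1951 = 0.004326125
  → Var(ȳ_str) = 0.077697219.
Var(ȳ_srs) = (1 − 3339/24453)·315.7/3339 = 0.081638785.
deff = 0.077697219 / 0.081638785 = 0.9517.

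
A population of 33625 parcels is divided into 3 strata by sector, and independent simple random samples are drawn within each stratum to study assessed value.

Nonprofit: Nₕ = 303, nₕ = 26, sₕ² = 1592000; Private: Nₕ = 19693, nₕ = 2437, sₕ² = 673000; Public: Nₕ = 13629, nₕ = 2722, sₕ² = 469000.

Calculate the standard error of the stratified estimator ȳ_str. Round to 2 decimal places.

Var(ȳ_str) = Σₕ Wₕ²(1 − fₕ)sₕ²/nₕ with Wₕ = Nₕ/N, N = 33625.
Nonprofit: Wₕ = 0.00901115; term = 0.00901115²·(1 − 0.08580858)·1592000/26 = 4.5453521.
Private: Wₕ = 0.58566543; term = 0.58566543²·(1 − 0.12374956)·673000/2437 = 83.001695.
Public: Wₕ = 0.40532342; term = 0.40532342²·(1 − 0.19972118)·469000/2722 = 22.653194.
Sum = 110.20024.
SE = √(110.20024) = 10.50.

10.50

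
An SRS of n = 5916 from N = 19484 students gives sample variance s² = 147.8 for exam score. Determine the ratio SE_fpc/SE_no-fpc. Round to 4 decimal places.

0.8345

f = n/N = 5916/19484 = 0.30363375.
SE_no-fpc = √(s²/n) = 0.15806042; SE_fpc = √((1−f)s²/n) = 0.13189915.
Ratio = √(1−f) = 0.83448562.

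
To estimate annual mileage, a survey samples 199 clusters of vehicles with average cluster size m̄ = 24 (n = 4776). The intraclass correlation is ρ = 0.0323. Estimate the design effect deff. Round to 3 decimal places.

deff = 1 + (24 − 1)·0.0323 = 1 + 0.7429 = 1.7429.

1.743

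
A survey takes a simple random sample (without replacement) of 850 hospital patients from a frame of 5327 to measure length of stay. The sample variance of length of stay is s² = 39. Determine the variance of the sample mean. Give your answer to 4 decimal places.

Under SRS without replacement, Var(ȳ) = (1 − f)·s²/n with f = n/N = 850/5327 = 0.15956448.
Var(ȳ) = (1 − 0.15956448)·39/850 = 0.84043552·0.045882353 = 0.038561159.

0.0386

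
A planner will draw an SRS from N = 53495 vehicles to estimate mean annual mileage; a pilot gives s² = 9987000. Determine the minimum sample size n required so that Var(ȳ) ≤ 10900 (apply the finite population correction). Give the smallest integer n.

901

Without fpc, n₀ = s²/D = 9987000/10900 = 916.2385.
With fpc, (1 − n/N)·s²/n ≤ D requires n ≥ n₀/(1 + n₀/N) = 916.2385/(1 + 916.2385/53495) = 900.8098.
Rounding up, n = 901.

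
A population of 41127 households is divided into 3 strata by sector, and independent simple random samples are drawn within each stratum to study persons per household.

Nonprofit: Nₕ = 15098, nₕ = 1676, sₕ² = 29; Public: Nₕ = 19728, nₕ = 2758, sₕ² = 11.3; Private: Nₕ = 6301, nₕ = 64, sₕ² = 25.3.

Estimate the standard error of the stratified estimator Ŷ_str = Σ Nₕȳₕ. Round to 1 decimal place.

4518.1

Var(Ŷ_str) = Σₕ Nₕ²(1 − fₕ)sₕ²/nₕ.
Nonprofit: 15098²·(1 − 1676/15098)·29/1676 = 3.5063934 × 10^6.
Public: 19728²·(1 − 2758/19728)·11.3/2758 = 1.3716682 × 10^6.
Private: 6301²·(1 − 64/6301)·25.3/64 = 1.5535519 × 10^7.
Sum = 2.0413581 × 10^7.
SE = √(2.0413581 × 10^7) = 4518.1.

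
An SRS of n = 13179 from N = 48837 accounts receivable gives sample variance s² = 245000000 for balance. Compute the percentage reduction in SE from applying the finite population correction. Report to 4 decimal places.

f = n/N = 13179/48837 = 0.26985687.
SE_no-fpc = √(s²/n) = 136.34582; SE_fpc = √((1−f)s²/n) = 116.50534.
Ratio = √(1−f) = 0.85448413. Reduction = 100·(1 − 0.85448413) = 14.5516%.

14.5516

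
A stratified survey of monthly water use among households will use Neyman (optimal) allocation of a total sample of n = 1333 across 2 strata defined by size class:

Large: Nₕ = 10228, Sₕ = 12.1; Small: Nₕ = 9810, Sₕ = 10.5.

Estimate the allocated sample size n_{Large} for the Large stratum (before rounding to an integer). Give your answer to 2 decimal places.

727.50

Neyman allocation: nₕ = n·NₕSₕ / Σⱼ NⱼSⱼ.
Σ NⱼSⱼ = 10228·12.1 + 9810·10.5 = 226763.8.
n_{Large} = 1333·10228·12.1 / 226763.8 = 727.50.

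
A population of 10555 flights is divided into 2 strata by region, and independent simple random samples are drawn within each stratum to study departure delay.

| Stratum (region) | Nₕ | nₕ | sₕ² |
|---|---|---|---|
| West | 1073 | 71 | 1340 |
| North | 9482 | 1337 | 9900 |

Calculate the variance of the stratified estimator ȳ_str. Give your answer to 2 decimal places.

Var(ȳ_str) = Σₕ Wₕ²(1 − fₕ)sₕ²/nₕ with Wₕ = Nₕ/N, N = 10555.
West: Wₕ = 0.10165798; term = 0.10165798²·(1 − 0.06616962)·1340/71 = 0.18213668.
North: Wₕ = 0.89834202; term = 0.89834202²·(1 − 0.14100401)·9900/1337 = 5.1330838.
Sum = 5.3152205.

5.32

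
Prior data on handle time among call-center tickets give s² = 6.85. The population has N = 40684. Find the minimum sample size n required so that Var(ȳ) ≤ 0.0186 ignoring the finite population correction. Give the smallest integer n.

Without fpc, n₀ = s²/D = 6.85/0.0186 = 368.2796.
Rounding up, n = 369.

369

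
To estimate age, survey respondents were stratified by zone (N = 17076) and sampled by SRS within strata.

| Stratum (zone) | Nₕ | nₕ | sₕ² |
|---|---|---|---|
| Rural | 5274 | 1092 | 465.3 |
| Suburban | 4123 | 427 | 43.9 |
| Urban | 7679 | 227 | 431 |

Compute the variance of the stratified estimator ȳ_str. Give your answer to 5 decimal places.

Var(ȳ_str) = Σₕ Wₕ²(1 − fₕ)sₕ²/nₕ with Wₕ = Nₕ/N, N = 17076.
Rural: Wₕ = 0.30885453; term = 0.30885453²·(1 − 0.20705347)·465.3/1092 = 0.032230146.
Suburban: Wₕ = 0.24144999; term = 0.24144999²·(1 − 0.10356537)·43.9/427 = 0.005372911.
Urban: Wₕ = 0.44969548; term = 0.44969548²·(1 − 0.02956114)·431/227 = 0.37261183.
Sum = 0.41021489.

0.41021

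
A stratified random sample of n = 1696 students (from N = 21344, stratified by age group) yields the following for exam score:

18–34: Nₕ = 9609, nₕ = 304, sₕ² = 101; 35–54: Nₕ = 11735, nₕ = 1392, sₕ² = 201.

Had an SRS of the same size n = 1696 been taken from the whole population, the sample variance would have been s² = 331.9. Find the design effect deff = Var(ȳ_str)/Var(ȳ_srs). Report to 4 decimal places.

Var(ȳ_str) = Σ Wₕ²(1−fₕ)sₕ²/nₕ with Wₕ = Nₕ/21344:
  18–34: (9609/21344)²·(1−304/9609)·101/304 = 0.065206477
  35–54: (11735/21344)²·(1−1392/11735)·201/1392 = 0.038471119
  → Var(ȳ_str) = 0.1036776.
Var(ȳ_srs) = (1 − 1696/21344)·331.9/1696 = 0.18014572.
deff = 0.1036776 / 0.18014572 = 0.5755.

0.5755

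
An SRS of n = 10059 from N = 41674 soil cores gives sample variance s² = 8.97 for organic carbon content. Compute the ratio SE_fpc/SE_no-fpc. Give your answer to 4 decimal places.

0.8710

f = n/N = 10059/41674 = 0.24137352.
SE_no-fpc = √(s²/n) = 0.029861995; SE_fpc = √((1−f)s²/n) = 0.026009549.
Ratio = √(1−f) = 0.87099167.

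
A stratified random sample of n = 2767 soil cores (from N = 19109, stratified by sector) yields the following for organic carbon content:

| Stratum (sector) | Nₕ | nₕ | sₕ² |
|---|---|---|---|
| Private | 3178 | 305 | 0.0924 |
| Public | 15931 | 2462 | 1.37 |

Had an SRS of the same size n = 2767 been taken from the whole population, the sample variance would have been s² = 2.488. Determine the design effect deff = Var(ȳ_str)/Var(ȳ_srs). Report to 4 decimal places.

Var(ȳ_str) = Σ Wₕ²(1−fₕ)sₕ²/nₕ with Wₕ = Nₕ/19109:
  Private: (3178/19109)²·(1−305/3178)·0.0924/305 = 7.5750539 × 10^-6
  Public: (15931/19109)²·(1−2462/15931)·1.37/2462 = 3.2699039 × 10^-4
  → Var(ȳ_str) = 3.3456544 × 10^-4.
Var(ȳ_srs) = (1 − 2767/19109)·2.488/2767 = 7.6896835 × 10^-4.
deff = (3.3456544 × 10^-4) / (7.6896835 × 10^-4) = 0.4351.

0.4351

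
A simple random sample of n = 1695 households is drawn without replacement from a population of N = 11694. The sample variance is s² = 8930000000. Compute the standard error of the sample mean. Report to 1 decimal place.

2122.5

Under SRS without replacement, Var(ȳ) = (1 − f)·s²/n with f = n/N = 1695/11694 = 0.14494613.
Var(ȳ) = (1 − 0.14494613)·8930000000/1695 = 0.85505387·5.2684366 × 10^6 = 4.5047971 × 10^6.
SE(ȳ) = √(4.5047971 × 10^6) = 2122.5.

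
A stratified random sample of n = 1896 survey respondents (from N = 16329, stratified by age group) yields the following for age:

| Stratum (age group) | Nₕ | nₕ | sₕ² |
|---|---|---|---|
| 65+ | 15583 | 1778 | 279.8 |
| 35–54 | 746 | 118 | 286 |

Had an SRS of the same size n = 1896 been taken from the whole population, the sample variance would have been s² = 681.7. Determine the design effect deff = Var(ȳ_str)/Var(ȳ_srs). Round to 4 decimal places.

Var(ȳ_str) = Σ Wₕ²(1−fₕ)sₕ²/nₕ with Wₕ = Nₕ/16329:
  65+: (15583/16329)²·(1−1778/15583)·279.8/1778 = 0.12696507
  35–54: (746/16329)²·(1−118/746)·286/118 = 0.0042585654
  → Var(ȳ_str) = 0.13122364.
Var(ȳ_srs) = (1 − 1896/16329)·681.7/1896 = 0.3177986.
deff = 0.13122364 / 0.3177986 = 0.4129.

0.4129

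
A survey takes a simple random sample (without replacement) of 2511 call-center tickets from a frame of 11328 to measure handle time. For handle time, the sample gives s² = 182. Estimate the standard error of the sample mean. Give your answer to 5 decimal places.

0.23752

Under SRS without replacement, Var(ȳ) = (1 − f)·s²/n with f = n/N = 2511/11328 = 0.22166314.
Var(ȳ) = (1 − 0.22166314)·182/2511 = 0.77833686·0.072481083 = 0.056414699.
SE(ȳ) = √(0.056414699) = 0.23752.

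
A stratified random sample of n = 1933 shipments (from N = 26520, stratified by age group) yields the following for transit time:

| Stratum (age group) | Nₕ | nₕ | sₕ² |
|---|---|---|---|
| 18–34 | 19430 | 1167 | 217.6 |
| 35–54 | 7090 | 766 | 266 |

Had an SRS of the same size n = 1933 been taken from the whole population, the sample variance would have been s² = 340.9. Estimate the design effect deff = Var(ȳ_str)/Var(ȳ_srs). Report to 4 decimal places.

Var(ȳ_str) = Σ Wₕ²(1−fₕ)sₕ²/nₕ with Wₕ = Nₕ/26520:
  18–34: (19430/26520)²·(1−1167/19430)·217.6/1167 = 0.094077532
  35–54: (7090/26520)²·(1−766/7090)·266/766 = 0.022138282
  → Var(ȳ_str) = 0.11621581.
Var(ȳ_srs) = (1 − 1933/26520)·340.9/1933 = 0.16350354.
deff = 0.11621581 / 0.16350354 = 0.7108.

0.7108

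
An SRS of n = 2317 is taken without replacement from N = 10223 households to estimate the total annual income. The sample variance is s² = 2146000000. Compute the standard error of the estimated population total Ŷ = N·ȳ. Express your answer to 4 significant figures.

Var(Ŷ) = N²·Var(ȳ) = N²·(1 − n/N)·s²/n.
f = 2317/10223 = 0.22664580; Var(ȳ) = 0.77335420·2146000000/2317 = 716278.86.
Var(Ŷ) = 10223² · 716278.86 = 7.485811 × 10^13.
SE(Ŷ) = √(7.485811 × 10^13) = 8.652 × 10^6.

8.652 × 10^6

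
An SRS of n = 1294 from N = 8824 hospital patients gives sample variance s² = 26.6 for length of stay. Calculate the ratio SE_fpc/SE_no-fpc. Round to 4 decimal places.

0.9238

f = n/N = 1294/8824 = 0.14664551.
SE_no-fpc = √(s²/n) = 0.14337508; SE_fpc = √((1−f)s²/n) = 0.13244587.
Ratio = √(1−f) = 0.92377188.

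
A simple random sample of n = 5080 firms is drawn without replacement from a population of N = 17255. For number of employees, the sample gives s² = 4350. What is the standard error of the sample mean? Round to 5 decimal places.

Under SRS without replacement, Var(ȳ) = (1 − f)·s²/n with f = n/N = 5080/17255 = 0.29440742.
Var(ȳ) = (1 − 0.29440742)·4350/5080 = 0.70559258·0.85629921 = 0.60419837.
SE(ȳ) = √(0.60419837) = 0.77730.

0.77730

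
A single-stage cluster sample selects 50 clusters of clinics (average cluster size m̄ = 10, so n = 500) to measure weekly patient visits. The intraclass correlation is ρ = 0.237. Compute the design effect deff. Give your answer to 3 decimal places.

deff = 1 + (10 − 1)·0.237 = 1 + 2.133 = 3.133.

3.133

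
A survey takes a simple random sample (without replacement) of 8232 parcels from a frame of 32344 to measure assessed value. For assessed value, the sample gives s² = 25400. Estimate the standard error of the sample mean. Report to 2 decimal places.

1.52

Under SRS without replacement, Var(ȳ) = (1 − f)·s²/n with f = n/N = 8232/32344 = 0.25451397.
Var(ȳ) = (1 − 0.25451397)·25400/8232 = 0.74548603·3.0855199 = 2.300212.
SE(ȳ) = √(2.300212) = 1.52.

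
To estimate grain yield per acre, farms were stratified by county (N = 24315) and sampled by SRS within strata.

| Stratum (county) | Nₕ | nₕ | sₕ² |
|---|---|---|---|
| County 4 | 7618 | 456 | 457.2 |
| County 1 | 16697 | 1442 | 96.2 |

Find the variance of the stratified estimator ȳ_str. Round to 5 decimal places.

Var(ȳ_str) = Σₕ Wₕ²(1 − fₕ)sₕ²/nₕ with Wₕ = Nₕ/N, N = 24315.
County 4: Wₕ = 0.31330454; term = 0.31330454²·(1 − 0.05985823)·457.2/456 = 0.092526922.
County 1: Wₕ = 0.68669546; term = 0.68669546²·(1 − 0.08636282)·96.2/1442 = 0.028741665.
Sum = 0.12126859.

0.12127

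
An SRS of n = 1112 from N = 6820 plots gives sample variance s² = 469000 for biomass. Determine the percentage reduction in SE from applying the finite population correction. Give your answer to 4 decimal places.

8.5150

f = n/N = 1112/6820 = 0.16304985.
SE_no-fpc = √(s²/n) = 20.536859; SE_fpc = √((1−f)s²/n) = 18.788142.
Ratio = √(1−f) = 0.91484979. Reduction = 100·(1 − 0.91484979) = 8.5150%.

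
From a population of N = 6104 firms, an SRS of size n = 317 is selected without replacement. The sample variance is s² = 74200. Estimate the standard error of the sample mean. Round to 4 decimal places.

Under SRS without replacement, Var(ȳ) = (1 − f)·s²/n with f = n/N = 317/6104 = 0.05193316.
Var(ȳ) = (1 − 0.05193316)·74200/317 = 0.94806684·234.0694 = 221.91344.
SE(ȳ) = √(221.91344) = 14.8968.

14.8968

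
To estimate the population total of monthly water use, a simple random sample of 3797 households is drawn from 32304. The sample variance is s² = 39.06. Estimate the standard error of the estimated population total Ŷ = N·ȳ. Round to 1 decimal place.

3077.9

Var(Ŷ) = N²·Var(ȳ) = N²·(1 − n/N)·s²/n.
f = 3797/32304 = 0.11753962; Var(ȳ) = 0.88246038·39.06/3797 = 0.0090779306.
Var(Ŷ) = 32304² · 0.0090779306 = 9.4732601 × 10^6.
SE(Ŷ) = √(9.4732601 × 10^6) = 3077.9.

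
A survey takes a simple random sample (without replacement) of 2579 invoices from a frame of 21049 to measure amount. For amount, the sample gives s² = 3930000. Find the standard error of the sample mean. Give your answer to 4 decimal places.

Under SRS without replacement, Var(ȳ) = (1 − f)·s²/n with f = n/N = 2579/21049 = 0.12252364.
Var(ȳ) = (1 − 0.12252364)·3930000/2579 = 0.87747636·1523.8465 = 1337.1392.
SE(ȳ) = √(1337.1392) = 36.5669.

36.5669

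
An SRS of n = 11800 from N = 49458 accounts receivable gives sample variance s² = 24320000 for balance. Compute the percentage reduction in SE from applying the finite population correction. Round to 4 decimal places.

12.7410

f = n/N = 11800/49458 = 0.23858628.
SE_no-fpc = √(s²/n) = 45.398425; SE_fpc = √((1−f)s²/n) = 39.614222.
Ratio = √(1−f) = 0.87259024. Reduction = 100·(1 − 0.87259024) = 12.7410%.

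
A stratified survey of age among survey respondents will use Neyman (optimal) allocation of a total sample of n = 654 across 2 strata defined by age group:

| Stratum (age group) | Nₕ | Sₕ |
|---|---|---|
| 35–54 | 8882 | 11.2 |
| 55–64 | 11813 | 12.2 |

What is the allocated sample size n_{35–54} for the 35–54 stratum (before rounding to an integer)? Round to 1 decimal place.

Neyman allocation: nₕ = n·NₕSₕ / Σⱼ NⱼSⱼ.
Σ NⱼSⱼ = 8882·11.2 + 11813·12.2 = 243597.
n_{35–54} = 654·8882·11.2 / 243597 = 267.1.

267.1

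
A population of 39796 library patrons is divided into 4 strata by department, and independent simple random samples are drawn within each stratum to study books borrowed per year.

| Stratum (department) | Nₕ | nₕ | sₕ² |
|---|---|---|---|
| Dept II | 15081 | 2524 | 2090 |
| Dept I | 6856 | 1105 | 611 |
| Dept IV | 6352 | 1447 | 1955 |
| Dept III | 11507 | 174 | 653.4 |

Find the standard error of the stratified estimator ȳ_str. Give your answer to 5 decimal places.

0.66976

Var(ȳ_str) = Σₕ Wₕ²(1 − fₕ)sₕ²/nₕ with Wₕ = Nₕ/N, N = 39796.
Dept II: Wₕ = 0.37895768; term = 0.37895768²·(1 − 0.16736291)·2090/2524 = 0.099013435.
Dept I: Wₕ = 0.17227862; term = 0.17227862²·(1 − 0.16117270)·611/1105 = 0.013766206.
Dept IV: Wₕ = 0.15961403; term = 0.15961403²·(1 − 0.22780227)·1955/1447 = 0.026579627.
Dept III: Wₕ = 0.28914966; term = 0.28914966²·(1 − 0.01512123)·653.4/174 = 0.30921321.
Sum = 0.44857248.
SE = √(0.44857248) = 0.66976.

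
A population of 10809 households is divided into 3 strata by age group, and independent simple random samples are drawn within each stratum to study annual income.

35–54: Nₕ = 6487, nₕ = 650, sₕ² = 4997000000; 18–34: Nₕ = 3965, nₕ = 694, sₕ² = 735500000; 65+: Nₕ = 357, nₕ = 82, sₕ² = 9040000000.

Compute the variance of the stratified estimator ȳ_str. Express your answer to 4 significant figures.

2.702 × 10^6

Var(ȳ_str) = Σₕ Wₕ²(1 − fₕ)sₕ²/nₕ with Wₕ = Nₕ/N, N = 10809.
35–54: Wₕ = 0.60014802; term = 0.60014802²·(1 − 0.10020040)·4997000000/650 = 2.4914866 × 10^6.
18–34: Wₕ = 0.36682394; term = 0.36682394²·(1 − 0.17503153)·735500000/694 = 117645.66.
65+: Wₕ = 0.03302803; term = 0.03302803²·(1 − 0.22969188)·9040000000/82 = 92636.994.
Sum = 2.7017693 × 10^6.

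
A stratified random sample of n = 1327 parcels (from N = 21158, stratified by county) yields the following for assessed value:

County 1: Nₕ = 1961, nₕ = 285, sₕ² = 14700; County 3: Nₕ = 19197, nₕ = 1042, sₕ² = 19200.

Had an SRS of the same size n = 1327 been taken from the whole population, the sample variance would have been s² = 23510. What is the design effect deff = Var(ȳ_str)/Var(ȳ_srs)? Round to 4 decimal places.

Var(ȳ_str) = Σ Wₕ²(1−fₕ)sₕ²/nₕ with Wₕ = Nₕ/21158:
  County 1: (1961/21158)²·(1−285/1961)·14700/285 = 0.37868217
  County 3: (19197/21158)²·(1−1042/19197)·19200/1042 = 14.345441
  → Var(ȳ_str) = 14.724123.
Var(ȳ_srs) = (1 − 1327/21158)·23510/1327 = 16.60549.
deff = 14.724123 / 16.60549 = 0.8867.

0.8867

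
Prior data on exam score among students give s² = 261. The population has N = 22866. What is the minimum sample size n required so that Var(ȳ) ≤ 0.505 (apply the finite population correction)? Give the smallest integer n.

506

Without fpc, n₀ = s²/D = 261/0.505 = 516.8317.
With fpc, (1 − n/N)·s²/n ≤ D requires n ≥ n₀/(1 + n₀/N) = 516.8317/(1 + 516.8317/22866) = 505.4081.
Rounding up, n = 506.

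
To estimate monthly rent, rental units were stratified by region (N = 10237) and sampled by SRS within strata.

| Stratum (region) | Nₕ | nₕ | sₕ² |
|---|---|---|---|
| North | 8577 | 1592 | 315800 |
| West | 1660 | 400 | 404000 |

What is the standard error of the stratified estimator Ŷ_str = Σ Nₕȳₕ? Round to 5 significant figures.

118310

Var(Ŷ_str) = Σₕ Nₕ²(1 − fₕ)sₕ²/nₕ.
North: 8577²·(1 − 1592/8577)·315800/1592 = 1.1884225 × 10^10.
West: 1660²·(1 − 400/1660)·404000/400 = 2.112516 × 10^9.
Sum = 1.3996741 × 10^10.
SE = √(1.3996741 × 10^10) = 118310.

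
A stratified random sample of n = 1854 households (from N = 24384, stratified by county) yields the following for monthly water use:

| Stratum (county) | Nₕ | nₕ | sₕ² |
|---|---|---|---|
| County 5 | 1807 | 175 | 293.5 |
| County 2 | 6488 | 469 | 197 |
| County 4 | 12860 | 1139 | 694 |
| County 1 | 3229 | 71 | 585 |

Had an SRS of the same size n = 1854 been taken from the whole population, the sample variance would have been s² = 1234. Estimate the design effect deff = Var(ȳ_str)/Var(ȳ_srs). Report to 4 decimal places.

0.5393

Var(ȳ_str) = Σ Wₕ²(1−fₕ)sₕ²/nₕ with Wₕ = Nₕ/24384:
  County 5: (1807/24384)²·(1−175/1807)·293.5/175 = 0.0083183744
  County 2: (6488/24384)²·(1−469/6488)·197/469 = 0.027587902
  County 4: (12860/24384)²·(1−1139/12860)·694/1139 = 0.1544655
  County 1: (3229/24384)²·(1−71/3229)·585/71 = 0.14130834
  → Var(ȳ_str) = 0.33168012.
Var(ȳ_srs) = (1 − 1854/24384)·1234/1854 = 0.61498096.
deff = 0.33168012 / 0.61498096 = 0.5393.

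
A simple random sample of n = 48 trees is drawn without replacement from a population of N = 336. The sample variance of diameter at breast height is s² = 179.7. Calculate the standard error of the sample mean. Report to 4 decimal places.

1.7913

Under SRS without replacement, Var(ȳ) = (1 − f)·s²/n with f = n/N = 48/336 = 0.14285714.
Var(ȳ) = (1 − 0.14285714)·179.7/48 = 0.85714286·3.74375 = 3.2089286.
SE(ȳ) = √(3.2089286) = 1.7913.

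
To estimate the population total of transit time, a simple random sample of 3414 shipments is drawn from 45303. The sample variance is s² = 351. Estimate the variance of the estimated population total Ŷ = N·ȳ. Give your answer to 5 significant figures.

Var(Ŷ) = N²·Var(ȳ) = N²·(1 − n/N)·s²/n.
f = 3414/45303 = 0.07535925; Var(ȳ) = 0.92464075·351/3414 = 0.09506412.
Var(Ŷ) = 45303² · 0.09506412 = 1.9510597 × 10^8.

1.9511 × 10^8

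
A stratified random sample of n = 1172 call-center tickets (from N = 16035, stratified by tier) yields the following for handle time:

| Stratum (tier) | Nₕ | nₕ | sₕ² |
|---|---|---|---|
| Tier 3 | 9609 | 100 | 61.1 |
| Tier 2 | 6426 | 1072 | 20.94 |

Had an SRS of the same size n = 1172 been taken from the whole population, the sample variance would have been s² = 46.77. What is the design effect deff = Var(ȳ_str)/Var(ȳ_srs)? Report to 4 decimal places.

5.9407

Var(ȳ_str) = Σ Wₕ²(1−fₕ)sₕ²/nₕ with Wₕ = Nₕ/16035:
  Tier 3: (9609/16035)²·(1−100/9609)·61.1/100 = 0.21712825
  Tier 2: (6426/16035)²·(1−1072/6426)·20.94/1072 = 0.002613744
  → Var(ȳ_str) = 0.21974199.
Var(ȳ_srs) = (1 − 1172/16035)·46.77/1172 = 0.036989399.
deff = 0.21974199 / 0.036989399 = 5.9407.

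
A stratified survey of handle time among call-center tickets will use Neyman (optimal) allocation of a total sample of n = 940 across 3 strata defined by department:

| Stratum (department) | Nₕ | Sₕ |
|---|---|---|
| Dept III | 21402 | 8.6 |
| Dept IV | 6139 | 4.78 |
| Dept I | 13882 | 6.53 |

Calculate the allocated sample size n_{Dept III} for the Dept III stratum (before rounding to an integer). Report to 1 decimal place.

Neyman allocation: nₕ = n·NₕSₕ / Σⱼ NⱼSⱼ.
Σ NⱼSⱼ = 21402·8.6 + 6139·4.78 + 13882·6.53 = 304051.08.
n_{Dept III} = 940·21402·8.6 / 304051.08 = 569.0.

569.0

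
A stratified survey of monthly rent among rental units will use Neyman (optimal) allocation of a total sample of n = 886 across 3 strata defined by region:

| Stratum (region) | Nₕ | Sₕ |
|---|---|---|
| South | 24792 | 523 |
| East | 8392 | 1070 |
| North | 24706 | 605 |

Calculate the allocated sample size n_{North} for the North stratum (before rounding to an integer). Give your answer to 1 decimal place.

Neyman allocation: nₕ = n·NₕSₕ / Σⱼ NⱼSⱼ.
Σ NⱼSⱼ = 24792·523 + 8392·1070 + 24706·605 = 3.6892786 × 10^7.
n_{North} = 886·24706·605 / (3.6892786 × 10^7) = 359.0.

359.0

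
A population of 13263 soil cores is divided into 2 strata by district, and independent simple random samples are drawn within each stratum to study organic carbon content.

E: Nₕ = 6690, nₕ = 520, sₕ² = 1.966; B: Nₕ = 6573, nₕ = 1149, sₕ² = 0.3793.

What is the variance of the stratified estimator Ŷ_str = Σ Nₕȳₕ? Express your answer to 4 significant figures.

Var(Ŷ_str) = Σₕ Nₕ²(1 − fₕ)sₕ²/nₕ.
E: 6690²·(1 − 520/6690)·1.966/520 = 156059.95.
B: 6573²·(1 − 1149/6573)·0.3793/1149 = 11769.178.
Sum = 167829.13.

167800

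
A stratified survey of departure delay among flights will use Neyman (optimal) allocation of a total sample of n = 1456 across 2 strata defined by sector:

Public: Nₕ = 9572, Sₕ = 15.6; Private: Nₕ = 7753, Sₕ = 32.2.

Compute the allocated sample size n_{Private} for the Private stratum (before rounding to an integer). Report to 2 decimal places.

Neyman allocation: nₕ = n·NₕSₕ / Σⱼ NⱼSⱼ.
Σ NⱼSⱼ = 9572·15.6 + 7753·32.2 = 398969.8.
n_{Private} = 1456·7753·32.2 / 398969.8 = 911.06.

911.06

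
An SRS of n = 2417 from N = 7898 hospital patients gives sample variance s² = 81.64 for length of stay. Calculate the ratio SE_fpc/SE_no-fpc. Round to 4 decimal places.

f = n/N = 2417/7898 = 0.30602684.
SE_no-fpc = √(s²/n) = 0.18378632; SE_fpc = √((1−f)s²/n) = 0.15310329.
Ratio = √(1−f) = 0.83305051.

0.8331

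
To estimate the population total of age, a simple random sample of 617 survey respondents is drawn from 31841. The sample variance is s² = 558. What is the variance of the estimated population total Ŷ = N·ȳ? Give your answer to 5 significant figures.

Var(Ŷ) = N²·Var(ȳ) = N²·(1 − n/N)·s²/n.
f = 617/31841 = 0.01937753; Var(ȳ) = 0.98062247·558/617 = 0.88685144.
Var(Ŷ) = 31841² · 0.88685144 = 8.9913369 × 10^8.

8.9913 × 10^8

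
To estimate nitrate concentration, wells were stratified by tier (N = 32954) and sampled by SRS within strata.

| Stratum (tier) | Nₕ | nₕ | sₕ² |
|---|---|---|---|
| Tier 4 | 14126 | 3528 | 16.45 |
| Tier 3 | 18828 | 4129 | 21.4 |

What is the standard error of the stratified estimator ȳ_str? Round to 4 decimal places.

0.0443

Var(ȳ_str) = Σₕ Wₕ²(1 − fₕ)sₕ²/nₕ with Wₕ = Nₕ/N, N = 32954.
Tier 4: Wₕ = 0.42865813; term = 0.42865813²·(1 − 0.24975223)·16.45/3528 = 6.4278268 × 10^-4.
Tier 3: Wₕ = 0.57134187; term = 0.57134187²·(1 − 0.21930104)·21.4/4129 = 0.0013208229.
Sum = 0.0019636056.
SE = √(0.0019636056) = 0.0443.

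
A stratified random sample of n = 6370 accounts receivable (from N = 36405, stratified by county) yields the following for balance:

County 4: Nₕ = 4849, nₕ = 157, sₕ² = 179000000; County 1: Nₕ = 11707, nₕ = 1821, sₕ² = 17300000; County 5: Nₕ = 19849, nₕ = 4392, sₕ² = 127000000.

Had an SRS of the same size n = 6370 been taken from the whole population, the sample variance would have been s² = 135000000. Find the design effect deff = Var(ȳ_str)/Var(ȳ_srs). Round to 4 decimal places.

1.5497

Var(ȳ_str) = Σ Wₕ²(1−fₕ)sₕ²/nₕ with Wₕ = Nₕ/36405:
  County 4: (4849/36405)²·(1−157/4849)·179000000/157 = 19572.283
  County 1: (11707/36405)²·(1−1821/11707)·17300000/1821 = 829.6221
  County 5: (19849/36405)²·(1−4392/19849)·127000000/4392 = 6693.9607
  → Var(ȳ_str) = 27095.866.
Var(ȳ_srs) = (1 − 6370/36405)·135000000/6370 = 17484.811.
deff = 27095.866 / 17484.811 = 1.5497.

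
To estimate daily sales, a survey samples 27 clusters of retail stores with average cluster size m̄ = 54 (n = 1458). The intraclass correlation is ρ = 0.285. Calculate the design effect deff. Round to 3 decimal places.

deff = 1 + (54 − 1)·0.285 = 1 + 15.105 = 16.105.

16.105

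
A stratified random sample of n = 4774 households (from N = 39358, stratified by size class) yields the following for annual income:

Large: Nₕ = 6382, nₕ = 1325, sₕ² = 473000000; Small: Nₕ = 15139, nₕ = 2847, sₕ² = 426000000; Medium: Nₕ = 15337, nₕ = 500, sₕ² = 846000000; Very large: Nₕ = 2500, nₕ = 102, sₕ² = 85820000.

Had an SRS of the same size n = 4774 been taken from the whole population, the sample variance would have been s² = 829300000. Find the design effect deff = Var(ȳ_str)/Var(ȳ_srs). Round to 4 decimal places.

1.8162

Var(ȳ_str) = Σ Wₕ²(1−fₕ)sₕ²/nₕ with Wₕ = Nₕ/39358:
  Large: (6382/39358)²·(1−1325/6382)·473000000/1325 = 7437.5342
  Small: (15139/39358)²·(1−2847/15139)·426000000/2847 = 17975.287
  Medium: (15337/39358)²·(1−500/15337)·846000000/500 = 248554.04
  Very large: (2500/39358)²·(1−102/2500)·85820000/102 = 3256.2031
  → Var(ȳ_str) = 277223.06.
Var(ȳ_srs) = (1 − 4774/39358)·829300000/4774 = 152641.09.
deff = 277223.06 / 152641.09 = 1.8162.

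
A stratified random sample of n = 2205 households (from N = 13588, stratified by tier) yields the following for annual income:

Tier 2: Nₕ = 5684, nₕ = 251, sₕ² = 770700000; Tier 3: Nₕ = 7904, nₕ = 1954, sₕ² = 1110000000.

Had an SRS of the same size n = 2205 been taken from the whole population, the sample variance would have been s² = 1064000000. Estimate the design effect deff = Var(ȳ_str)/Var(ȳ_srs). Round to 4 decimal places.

Var(ȳ_str) = Σ Wₕ²(1−fₕ)sₕ²/nₕ with Wₕ = Nₕ/13588:
  Tier 2: (5684/13588)²·(1−251/5684)·770700000/251 = 513563.72
  Tier 3: (7904/13588)²·(1−1954/7904)·1110000000/1954 = 144694.24
  → Var(ȳ_str) = 658257.96.
Var(ȳ_srs) = (1 − 2205/13588)·1064000000/2205 = 404235.3.
deff = 658257.96 / 404235.3 = 1.6284.

1.6284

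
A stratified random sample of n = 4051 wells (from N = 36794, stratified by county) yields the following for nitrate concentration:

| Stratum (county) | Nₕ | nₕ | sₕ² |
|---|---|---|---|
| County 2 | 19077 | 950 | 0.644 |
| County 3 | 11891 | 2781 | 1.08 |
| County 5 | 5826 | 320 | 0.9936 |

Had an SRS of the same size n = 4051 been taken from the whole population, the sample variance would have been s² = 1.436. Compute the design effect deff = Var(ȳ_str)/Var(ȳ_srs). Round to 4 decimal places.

Var(ȳ_str) = Σ Wₕ²(1−fₕ)sₕ²/nₕ with Wₕ = Nₕ/36794:
  County 2: (19077/36794)²·(1−950/19077)·0.644/950 = 1.7315868 × 10^-4
  County 3: (11891/36794)²·(1−2781/11891)·1.08/2781 = 3.1074598 × 10^-5
  County 5: (5826/36794)²·(1−320/5826)·0.9936/320 = 7.3572292 × 10^-5
  → Var(ȳ_str) = 2.7780557 × 10^-4.
Var(ȳ_srs) = (1 − 4051/36794)·1.436/4051 = 3.1545227 × 10^-4.
deff = (2.7780557 × 10^-4) / (3.1545227 × 10^-4) = 0.8807.

0.8807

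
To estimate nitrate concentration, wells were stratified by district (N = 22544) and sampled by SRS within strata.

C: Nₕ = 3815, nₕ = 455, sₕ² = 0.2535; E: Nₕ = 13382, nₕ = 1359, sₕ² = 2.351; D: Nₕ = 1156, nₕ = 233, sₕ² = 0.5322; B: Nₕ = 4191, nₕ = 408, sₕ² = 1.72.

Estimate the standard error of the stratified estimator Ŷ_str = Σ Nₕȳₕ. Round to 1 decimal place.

Var(Ŷ_str) = Σₕ Nₕ²(1 − fₕ)sₕ²/nₕ.
C: 3815²·(1 − 455/3815)·0.2535/455 = 7141.68.
E: 13382²·(1 − 1359/13382)·2.351/1359 = 278334.5.
D: 1156²·(1 − 233/1156)·0.5322/233 = 2437.1288.
B: 4191²·(1 − 408/4191)·1.72/408 = 66837.821.
Sum = 354751.13.
SE = √(354751.13) = 595.6.

595.6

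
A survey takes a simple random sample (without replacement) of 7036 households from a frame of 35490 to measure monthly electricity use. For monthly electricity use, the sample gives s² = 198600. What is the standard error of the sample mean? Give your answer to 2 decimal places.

4.76

Under SRS without replacement, Var(ȳ) = (1 − f)·s²/n with f = n/N = 7036/35490 = 0.19825303.
Var(ȳ) = (1 − 0.19825303)·198600/7036 = 0.80174697·28.226265 = 22.630322.
SE(ȳ) = √(22.630322) = 4.76.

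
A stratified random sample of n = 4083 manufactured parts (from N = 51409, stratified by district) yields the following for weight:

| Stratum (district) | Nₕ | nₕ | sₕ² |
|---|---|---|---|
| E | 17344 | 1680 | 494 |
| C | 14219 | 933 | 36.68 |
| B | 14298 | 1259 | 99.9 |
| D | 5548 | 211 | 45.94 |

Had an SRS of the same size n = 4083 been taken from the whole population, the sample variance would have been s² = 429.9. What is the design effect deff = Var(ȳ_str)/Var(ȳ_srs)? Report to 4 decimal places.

0.4238

Var(ȳ_str) = Σ Wₕ²(1−fₕ)sₕ²/nₕ with Wₕ = Nₕ/51409:
  E: (17344/51409)²·(1−1680/17344)·494/1680 = 0.030226739
  C: (14219/51409)²·(1−933/14219)·36.68/933 = 0.0028101705
  B: (14298/51409)²·(1−1259/14298)·99.9/1259 = 0.0055973314
  D: (5548/51409)²·(1−211/5548)·45.94/211 = 0.0024392925
  → Var(ȳ_str) = 0.041073533.
Var(ȳ_srs) = (1 − 4083/51409)·429.9/4083 = 0.096927879.
deff = 0.041073533 / 0.096927879 = 0.4238.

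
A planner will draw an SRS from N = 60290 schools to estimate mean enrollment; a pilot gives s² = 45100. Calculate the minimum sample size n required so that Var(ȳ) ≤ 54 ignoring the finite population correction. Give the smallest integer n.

Without fpc, n₀ = s²/D = 45100/54 = 835.1852.
Rounding up, n = 836.

836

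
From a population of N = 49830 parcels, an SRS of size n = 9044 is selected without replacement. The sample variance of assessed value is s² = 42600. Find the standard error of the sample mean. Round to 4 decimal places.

1.9635

Under SRS without replacement, Var(ȳ) = (1 − f)·s²/n with f = n/N = 9044/49830 = 0.18149709.
Var(ȳ) = (1 − 0.18149709)·42600/9044 = 0.81850291·4.7103052 = 3.8553985.
SE(ȳ) = √(3.8553985) = 1.9635.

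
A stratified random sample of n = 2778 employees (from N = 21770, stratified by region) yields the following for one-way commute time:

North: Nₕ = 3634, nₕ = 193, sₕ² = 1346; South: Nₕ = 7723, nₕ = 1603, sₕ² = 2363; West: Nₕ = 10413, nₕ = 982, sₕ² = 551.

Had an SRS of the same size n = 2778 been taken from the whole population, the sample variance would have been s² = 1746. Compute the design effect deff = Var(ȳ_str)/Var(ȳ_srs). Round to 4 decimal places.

Var(ȳ_str) = Σ Wₕ²(1−fₕ)sₕ²/nₕ with Wₕ = Nₕ/21770:
  North: (3634/21770)²·(1−193/3634)·1346/193 = 0.1840096
  South: (7723/21770)²·(1−1603/7723)·2363/1603 = 0.14701133
  West: (10413/21770)²·(1−982/10413)·551/982 = 0.11626711
  → Var(ȳ_str) = 0.44728804.
Var(ȳ_srs) = (1 − 2778/21770)·1746/2778 = 0.54830761.
deff = 0.44728804 / 0.54830761 = 0.8158.

0.8158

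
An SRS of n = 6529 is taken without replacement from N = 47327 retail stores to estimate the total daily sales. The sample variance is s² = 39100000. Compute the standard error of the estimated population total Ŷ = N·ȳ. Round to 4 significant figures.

Var(Ŷ) = N²·Var(ȳ) = N²·(1 − n/N)·s²/n.
f = 6529/47327 = 0.13795508; Var(ȳ) = 0.86204492·39100000/6529 = 5162.4991.
Var(Ŷ) = 47327² · 5162.4991 = 1.1563197 × 10^13.
SE(Ŷ) = √(1.1563197 × 10^13) = 3.400 × 10^6.

3.400 × 10^6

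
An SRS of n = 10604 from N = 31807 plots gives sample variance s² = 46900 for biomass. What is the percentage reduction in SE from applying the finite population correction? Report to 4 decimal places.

f = n/N = 10604/31807 = 0.33338573.
SE_no-fpc = √(s²/n) = 2.1030595; SE_fpc = √((1−f)s²/n) = 1.7170734.
Ratio = √(1−f) = 0.81646449. Reduction = 100·(1 − 0.81646449) = 18.3536%.

18.3536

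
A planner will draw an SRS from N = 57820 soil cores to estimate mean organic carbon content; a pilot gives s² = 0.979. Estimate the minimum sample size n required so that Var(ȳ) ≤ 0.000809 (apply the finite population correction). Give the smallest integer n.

1186

Without fpc, n₀ = s²/D = 0.979/0.000809 = 1210.1360.
With fpc, (1 − n/N)·s²/n ≤ D requires n ≥ n₀/(1 + n₀/N) = 1210.1360/(1 + 1210.1360/57820) = 1185.3278.
Rounding up, n = 1186.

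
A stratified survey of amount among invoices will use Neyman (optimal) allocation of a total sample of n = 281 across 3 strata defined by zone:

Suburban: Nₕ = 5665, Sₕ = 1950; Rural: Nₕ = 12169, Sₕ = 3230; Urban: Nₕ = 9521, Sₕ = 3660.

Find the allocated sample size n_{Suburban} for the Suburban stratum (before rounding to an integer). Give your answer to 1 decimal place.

Neyman allocation: nₕ = n·NₕSₕ / Σⱼ NⱼSⱼ.
Σ NⱼSⱼ = 5665·1950 + 12169·3230 + 9521·3660 = 8.519948 × 10^7.
n_{Suburban} = 281·5665·1950 / (8.519948 × 10^7) = 36.4.

36.4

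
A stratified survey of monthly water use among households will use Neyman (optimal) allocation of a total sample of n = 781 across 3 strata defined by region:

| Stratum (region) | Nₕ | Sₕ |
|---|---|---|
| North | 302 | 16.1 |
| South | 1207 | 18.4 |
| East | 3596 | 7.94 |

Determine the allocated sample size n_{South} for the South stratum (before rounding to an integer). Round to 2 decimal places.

311.83

Neyman allocation: nₕ = n·NₕSₕ / Σⱼ NⱼSⱼ.
Σ NⱼSⱼ = 302·16.1 + 1207·18.4 + 3596·7.94 = 55623.24.
n_{South} = 781·1207·18.4 / 55623.24 = 311.83.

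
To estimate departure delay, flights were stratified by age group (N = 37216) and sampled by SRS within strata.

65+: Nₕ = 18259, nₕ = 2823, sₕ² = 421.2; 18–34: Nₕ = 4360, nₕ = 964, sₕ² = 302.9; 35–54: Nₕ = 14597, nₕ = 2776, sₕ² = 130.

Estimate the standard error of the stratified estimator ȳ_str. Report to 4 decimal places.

0.1989

Var(ȳ_str) = Σₕ Wₕ²(1 − fₕ)sₕ²/nₕ with Wₕ = Nₕ/N, N = 37216.
65+: Wₕ = 0.49062231; term = 0.49062231²·(1 − 0.15460869)·421.2/2823 = 0.030361964.
18–34: Wₕ = 0.11715391; term = 0.11715391²·(1 − 0.22110092)·302.9/964 = 0.0033590543.
35–54: Wₕ = 0.39222377; term = 0.39222377²·(1 − 0.19017606)·130/2776 = 0.0058342137.
Sum = 0.039555232.
SE = √(0.039555232) = 0.1989.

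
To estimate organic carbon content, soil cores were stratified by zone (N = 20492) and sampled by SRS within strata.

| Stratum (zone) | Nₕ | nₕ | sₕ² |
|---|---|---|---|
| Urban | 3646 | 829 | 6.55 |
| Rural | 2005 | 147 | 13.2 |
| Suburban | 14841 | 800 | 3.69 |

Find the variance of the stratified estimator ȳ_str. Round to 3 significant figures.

Var(ȳ_str) = Σₕ Wₕ²(1 − fₕ)sₕ²/nₕ with Wₕ = Nₕ/N, N = 20492.
Urban: Wₕ = 0.17792309; term = 0.17792309²·(1 − 0.22737246)·6.55/829 = 1.9325093 × 10^-4.
Rural: Wₕ = 0.09784306; term = 0.09784306²·(1 − 0.07331671)·13.2/147 = 7.966141 × 10^-4.
Suburban: Wₕ = 0.72423385; term = 0.72423385²·(1 − 0.05390472)·3.69/800 = 0.0022889109.
Sum = 0.0032787759.

0.00328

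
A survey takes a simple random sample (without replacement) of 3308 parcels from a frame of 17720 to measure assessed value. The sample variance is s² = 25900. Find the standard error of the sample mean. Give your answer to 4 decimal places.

Under SRS without replacement, Var(ȳ) = (1 − f)·s²/n with f = n/N = 3308/17720 = 0.18668172.
Var(ȳ) = (1 − 0.18668172)·25900/3308 = 0.81331828·7.8295042 = 6.3678789.
SE(ȳ) = √(6.3678789) = 2.5235.

2.5235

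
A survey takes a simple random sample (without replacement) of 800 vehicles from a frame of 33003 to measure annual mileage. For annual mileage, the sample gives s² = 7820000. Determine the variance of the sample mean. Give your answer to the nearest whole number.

9538

Under SRS without replacement, Var(ȳ) = (1 − f)·s²/n with f = n/N = 800/33003 = 0.02424022.
Var(ȳ) = (1 − 0.02424022)·7820000/800 = 0.97575978·9775 = 9538.0518.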